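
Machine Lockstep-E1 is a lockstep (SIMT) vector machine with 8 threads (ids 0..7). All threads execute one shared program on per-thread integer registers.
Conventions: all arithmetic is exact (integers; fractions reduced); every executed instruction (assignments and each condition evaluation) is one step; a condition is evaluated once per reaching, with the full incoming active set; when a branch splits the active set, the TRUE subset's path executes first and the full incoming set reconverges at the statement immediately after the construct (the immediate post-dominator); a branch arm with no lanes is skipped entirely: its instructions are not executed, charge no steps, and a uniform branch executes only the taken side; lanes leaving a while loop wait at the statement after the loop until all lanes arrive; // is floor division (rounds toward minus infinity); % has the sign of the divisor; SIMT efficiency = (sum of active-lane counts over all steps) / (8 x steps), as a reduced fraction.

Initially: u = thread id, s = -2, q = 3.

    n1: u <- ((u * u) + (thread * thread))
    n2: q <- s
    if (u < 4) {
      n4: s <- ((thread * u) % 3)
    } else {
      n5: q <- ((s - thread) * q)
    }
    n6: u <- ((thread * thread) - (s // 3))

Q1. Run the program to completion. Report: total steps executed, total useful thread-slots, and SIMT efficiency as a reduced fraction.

Answer: 6 steps, 40 useful, 5/6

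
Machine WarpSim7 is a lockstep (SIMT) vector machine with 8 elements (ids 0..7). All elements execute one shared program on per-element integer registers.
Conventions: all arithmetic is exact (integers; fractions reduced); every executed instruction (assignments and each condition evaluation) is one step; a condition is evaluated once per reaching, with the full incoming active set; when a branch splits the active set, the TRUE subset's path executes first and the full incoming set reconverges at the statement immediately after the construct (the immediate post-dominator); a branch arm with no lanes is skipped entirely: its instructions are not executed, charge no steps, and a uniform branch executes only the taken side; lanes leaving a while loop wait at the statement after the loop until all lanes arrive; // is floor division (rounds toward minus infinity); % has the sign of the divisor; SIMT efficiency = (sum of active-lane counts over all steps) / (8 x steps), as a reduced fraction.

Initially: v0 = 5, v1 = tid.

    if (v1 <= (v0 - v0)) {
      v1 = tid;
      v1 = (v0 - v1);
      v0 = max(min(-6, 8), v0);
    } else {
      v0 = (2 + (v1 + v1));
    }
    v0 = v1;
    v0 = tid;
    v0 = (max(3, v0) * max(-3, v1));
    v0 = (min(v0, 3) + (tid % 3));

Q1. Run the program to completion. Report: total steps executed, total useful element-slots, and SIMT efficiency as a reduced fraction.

Answer: 9 steps, 50 useful, 25/36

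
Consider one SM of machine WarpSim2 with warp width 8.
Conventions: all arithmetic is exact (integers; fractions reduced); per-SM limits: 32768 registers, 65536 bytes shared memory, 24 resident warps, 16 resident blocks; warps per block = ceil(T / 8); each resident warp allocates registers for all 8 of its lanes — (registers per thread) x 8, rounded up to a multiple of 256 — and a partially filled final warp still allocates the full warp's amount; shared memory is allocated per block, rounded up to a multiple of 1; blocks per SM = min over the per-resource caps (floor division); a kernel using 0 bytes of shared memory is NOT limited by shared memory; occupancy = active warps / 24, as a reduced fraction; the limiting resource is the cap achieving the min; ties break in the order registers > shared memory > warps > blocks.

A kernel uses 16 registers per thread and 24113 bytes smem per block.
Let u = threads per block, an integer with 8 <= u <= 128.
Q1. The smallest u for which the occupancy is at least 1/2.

Answer: u = 41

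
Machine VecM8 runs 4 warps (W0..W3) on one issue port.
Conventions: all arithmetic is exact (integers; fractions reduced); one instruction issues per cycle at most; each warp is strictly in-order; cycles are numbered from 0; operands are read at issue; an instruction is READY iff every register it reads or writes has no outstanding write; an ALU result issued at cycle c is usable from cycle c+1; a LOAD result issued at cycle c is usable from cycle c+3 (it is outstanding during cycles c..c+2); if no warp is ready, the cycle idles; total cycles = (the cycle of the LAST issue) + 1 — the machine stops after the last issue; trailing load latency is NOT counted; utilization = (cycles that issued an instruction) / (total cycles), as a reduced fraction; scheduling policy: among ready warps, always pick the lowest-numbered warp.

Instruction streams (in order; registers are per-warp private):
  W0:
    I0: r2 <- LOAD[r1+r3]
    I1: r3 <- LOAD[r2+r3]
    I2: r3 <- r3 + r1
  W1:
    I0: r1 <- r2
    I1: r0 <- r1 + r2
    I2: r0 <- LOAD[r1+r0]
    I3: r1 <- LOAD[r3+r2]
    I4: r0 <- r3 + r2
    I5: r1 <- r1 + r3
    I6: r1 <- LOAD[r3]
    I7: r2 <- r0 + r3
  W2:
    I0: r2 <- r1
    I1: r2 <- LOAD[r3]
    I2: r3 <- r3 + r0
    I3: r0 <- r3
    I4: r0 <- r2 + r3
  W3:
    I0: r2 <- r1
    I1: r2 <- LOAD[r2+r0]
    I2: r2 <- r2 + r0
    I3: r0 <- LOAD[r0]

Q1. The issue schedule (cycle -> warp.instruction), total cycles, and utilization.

cycle 0: W0.I0
cycle 1: W1.I0
cycle 2: W1.I1
cycle 3: W0.I1
cycle 4: W1.I2
cycle 5: W1.I3
cycle 6: W0.I2
cycle 7: W1.I4
cycle 8: W1.I5
cycle 9: W1.I6
cycle 10: W1.I7
cycle 11: W2.I0
cycle 12: W2.I1
cycle 13: W2.I2
cycle 14: W2.I3
cycle 15: W2.I4
cycle 16: W3.I0
cycle 17: W3.I1
cycle 18: idle
cycle 19: idle
cycle 20: W3.I2
cycle 21: W3.I3

Answer: 22 cycles, utilization 10/11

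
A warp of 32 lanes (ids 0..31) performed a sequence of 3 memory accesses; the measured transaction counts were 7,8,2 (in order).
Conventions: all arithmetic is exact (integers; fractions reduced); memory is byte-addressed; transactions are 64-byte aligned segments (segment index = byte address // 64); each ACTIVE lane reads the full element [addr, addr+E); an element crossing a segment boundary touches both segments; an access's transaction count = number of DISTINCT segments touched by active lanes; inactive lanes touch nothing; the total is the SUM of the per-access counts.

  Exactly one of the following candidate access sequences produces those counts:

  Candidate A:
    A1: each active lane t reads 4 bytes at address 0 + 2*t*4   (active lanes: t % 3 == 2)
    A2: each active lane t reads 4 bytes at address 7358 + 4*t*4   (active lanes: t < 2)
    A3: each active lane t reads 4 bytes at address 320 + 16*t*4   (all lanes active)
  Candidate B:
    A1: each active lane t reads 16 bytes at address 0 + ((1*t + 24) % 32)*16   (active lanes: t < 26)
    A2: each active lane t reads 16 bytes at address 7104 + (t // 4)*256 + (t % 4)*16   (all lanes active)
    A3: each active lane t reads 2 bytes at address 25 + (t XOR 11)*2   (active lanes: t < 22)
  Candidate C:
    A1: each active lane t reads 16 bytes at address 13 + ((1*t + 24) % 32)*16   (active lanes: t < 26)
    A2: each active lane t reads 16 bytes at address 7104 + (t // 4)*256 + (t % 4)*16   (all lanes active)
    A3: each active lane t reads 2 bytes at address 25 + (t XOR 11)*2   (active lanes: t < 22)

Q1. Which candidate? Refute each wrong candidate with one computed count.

A: A1 gives 4 transactions, not 7
C: A1 gives 8 transactions, not 7
B: all counts match (7,8,2)

Answer: B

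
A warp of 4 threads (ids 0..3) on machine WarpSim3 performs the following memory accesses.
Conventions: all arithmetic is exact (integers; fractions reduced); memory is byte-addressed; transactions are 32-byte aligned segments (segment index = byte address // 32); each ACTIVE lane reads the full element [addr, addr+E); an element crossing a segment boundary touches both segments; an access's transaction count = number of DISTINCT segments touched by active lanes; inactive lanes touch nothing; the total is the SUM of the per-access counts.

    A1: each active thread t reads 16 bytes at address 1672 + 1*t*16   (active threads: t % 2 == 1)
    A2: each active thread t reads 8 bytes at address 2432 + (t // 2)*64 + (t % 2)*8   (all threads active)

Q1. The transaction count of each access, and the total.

A1: 3 transactions
A2: 2 transactions

Answer: 3,2; total 5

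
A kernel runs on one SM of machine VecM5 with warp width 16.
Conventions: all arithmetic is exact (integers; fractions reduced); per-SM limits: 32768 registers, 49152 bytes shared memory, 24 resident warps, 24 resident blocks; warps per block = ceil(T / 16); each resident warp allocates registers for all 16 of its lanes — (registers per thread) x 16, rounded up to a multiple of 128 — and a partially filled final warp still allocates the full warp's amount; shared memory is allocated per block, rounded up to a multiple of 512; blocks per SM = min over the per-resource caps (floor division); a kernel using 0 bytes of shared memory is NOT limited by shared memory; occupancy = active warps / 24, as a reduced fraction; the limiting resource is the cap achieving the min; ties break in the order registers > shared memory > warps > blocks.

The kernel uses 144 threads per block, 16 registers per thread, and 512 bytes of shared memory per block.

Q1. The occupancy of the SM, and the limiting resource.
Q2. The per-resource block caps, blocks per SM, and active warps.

Answer: occupancy 3/4, limited by warps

registers: 14 blocks
shared memory: 96 blocks
warps: 2 blocks
blocks: 24 blocks

Answer: 2 blocks, 18 active warps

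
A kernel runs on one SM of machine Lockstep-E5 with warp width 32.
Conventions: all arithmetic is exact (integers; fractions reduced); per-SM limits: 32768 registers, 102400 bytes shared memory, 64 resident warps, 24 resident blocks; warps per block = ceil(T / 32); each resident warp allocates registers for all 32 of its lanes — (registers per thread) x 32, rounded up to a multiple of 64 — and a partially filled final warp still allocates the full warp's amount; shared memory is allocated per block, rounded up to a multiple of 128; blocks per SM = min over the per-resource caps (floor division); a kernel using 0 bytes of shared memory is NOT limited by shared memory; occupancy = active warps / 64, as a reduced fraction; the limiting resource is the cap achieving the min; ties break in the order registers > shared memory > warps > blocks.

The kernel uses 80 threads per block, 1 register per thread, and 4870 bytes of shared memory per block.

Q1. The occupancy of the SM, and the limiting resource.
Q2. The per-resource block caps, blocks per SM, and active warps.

Answer: occupancy 15/16, limited by shared memory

registers: 170 blocks
shared memory: 20 blocks
warps: 21 blocks
blocks: 24 blocks

Answer: 20 blocks, 60 active warps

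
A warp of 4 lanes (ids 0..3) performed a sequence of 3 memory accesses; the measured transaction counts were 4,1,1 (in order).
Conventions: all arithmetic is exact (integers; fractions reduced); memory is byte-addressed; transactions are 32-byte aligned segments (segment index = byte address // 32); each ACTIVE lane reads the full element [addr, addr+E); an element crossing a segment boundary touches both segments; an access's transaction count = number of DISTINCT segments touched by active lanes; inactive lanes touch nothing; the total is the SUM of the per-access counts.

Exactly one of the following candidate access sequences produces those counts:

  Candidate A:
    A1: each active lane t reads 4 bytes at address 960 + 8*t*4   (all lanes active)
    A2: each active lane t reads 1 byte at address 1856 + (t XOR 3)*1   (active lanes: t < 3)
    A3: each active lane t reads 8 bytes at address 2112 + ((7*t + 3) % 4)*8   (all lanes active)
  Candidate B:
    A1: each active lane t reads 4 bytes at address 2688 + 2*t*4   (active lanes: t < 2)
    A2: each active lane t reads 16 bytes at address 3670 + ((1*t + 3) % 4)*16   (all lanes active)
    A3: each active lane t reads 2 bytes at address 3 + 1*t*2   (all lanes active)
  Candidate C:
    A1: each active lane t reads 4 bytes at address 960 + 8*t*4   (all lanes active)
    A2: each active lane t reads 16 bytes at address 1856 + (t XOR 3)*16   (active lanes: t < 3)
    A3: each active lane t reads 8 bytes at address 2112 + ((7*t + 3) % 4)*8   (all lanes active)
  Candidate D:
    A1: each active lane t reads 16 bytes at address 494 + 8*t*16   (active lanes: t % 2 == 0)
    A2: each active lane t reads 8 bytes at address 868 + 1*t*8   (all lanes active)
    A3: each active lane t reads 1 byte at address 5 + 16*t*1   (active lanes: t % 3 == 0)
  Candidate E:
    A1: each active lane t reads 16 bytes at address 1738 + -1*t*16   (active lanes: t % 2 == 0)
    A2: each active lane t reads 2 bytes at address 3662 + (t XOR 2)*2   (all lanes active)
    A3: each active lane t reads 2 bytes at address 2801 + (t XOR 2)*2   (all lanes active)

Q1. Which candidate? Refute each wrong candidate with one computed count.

B: A1 gives 1 transaction, not 4
C: A2 gives 2 transactions, not 1
D: A1 gives 2 transactions, not 4
E: A1 gives 2 transactions, not 4
A: all counts match (4,1,1)

Answer: A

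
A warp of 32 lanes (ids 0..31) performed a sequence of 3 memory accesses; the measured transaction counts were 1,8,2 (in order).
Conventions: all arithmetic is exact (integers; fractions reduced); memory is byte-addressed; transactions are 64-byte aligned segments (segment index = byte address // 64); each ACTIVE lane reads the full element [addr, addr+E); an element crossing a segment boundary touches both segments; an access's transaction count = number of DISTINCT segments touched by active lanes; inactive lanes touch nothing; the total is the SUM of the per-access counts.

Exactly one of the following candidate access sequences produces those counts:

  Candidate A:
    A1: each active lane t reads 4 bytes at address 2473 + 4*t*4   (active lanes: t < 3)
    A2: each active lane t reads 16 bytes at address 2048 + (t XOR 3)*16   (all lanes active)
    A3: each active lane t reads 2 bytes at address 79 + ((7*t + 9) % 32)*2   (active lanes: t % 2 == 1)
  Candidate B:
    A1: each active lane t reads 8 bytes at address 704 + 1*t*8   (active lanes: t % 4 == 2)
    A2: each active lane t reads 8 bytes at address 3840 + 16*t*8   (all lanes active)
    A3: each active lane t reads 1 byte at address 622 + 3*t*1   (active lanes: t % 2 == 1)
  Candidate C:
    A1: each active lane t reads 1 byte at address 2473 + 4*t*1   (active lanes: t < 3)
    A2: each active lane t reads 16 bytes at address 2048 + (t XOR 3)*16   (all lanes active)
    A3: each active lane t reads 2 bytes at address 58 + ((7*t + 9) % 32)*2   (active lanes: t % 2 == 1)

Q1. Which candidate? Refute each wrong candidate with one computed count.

A: A1 gives 2 transactions, not 1
B: A1 gives 4 transactions, not 1
C: all counts match (1,8,2)

Answer: C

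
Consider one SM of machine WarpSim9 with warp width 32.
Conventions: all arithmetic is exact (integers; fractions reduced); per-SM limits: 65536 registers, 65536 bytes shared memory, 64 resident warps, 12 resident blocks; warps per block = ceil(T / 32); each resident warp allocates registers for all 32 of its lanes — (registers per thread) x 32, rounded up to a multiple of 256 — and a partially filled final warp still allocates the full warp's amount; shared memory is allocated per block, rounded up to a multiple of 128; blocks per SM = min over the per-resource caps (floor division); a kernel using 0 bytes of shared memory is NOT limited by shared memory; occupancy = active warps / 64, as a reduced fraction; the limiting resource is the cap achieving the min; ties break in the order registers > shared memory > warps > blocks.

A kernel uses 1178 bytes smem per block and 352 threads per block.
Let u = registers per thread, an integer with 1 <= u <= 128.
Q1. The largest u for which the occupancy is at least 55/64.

Answer: u = 32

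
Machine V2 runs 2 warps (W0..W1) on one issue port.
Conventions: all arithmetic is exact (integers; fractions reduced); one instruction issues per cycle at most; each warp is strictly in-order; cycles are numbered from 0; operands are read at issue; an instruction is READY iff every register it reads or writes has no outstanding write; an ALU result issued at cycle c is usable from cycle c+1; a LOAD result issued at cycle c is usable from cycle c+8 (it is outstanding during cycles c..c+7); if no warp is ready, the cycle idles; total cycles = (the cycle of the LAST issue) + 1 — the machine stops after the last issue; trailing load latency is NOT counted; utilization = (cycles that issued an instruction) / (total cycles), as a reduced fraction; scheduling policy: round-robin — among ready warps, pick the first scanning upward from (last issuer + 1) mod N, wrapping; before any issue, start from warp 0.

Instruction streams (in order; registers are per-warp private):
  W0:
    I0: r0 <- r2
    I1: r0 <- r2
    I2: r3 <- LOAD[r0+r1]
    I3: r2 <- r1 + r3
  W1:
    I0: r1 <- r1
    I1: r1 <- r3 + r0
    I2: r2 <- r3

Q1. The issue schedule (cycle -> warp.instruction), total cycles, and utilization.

cycle 0: W0.I0
cycle 1: W1.I0
cycle 2: W0.I1
cycle 3: W1.I1
cycle 4: W0.I2
cycle 5: W1.I2
cycle 6: idle
cycle 7: idle
cycle 8: idle
cycle 9: idle
cycle 10: idle
cycle 11: idle
cycle 12: W0.I3

Answer: 13 cycles, utilization 7/13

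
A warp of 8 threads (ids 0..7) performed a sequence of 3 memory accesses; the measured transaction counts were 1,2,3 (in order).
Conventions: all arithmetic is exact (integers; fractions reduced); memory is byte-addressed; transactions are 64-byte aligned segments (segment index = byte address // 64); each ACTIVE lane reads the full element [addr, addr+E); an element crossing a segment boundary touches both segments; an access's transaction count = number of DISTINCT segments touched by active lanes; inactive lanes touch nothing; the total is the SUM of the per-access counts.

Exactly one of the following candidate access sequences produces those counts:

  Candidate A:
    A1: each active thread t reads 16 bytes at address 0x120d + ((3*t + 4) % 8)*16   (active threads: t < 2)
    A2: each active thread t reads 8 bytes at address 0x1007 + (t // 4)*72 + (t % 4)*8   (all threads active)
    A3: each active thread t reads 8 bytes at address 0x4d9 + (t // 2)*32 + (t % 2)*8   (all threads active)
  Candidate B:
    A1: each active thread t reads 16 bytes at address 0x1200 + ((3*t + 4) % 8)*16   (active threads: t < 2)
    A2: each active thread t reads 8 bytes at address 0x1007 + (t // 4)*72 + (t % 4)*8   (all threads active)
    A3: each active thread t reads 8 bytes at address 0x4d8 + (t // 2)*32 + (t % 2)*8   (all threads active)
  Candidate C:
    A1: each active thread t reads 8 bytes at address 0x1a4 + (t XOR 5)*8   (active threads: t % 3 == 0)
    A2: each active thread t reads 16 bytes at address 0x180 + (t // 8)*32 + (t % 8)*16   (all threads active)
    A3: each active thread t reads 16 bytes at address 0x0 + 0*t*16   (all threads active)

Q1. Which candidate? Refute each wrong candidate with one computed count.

A: A1 gives 2 transactions, not 1
C: A1 gives 2 transactions, not 1
B: all counts match (1,2,3)

Answer: B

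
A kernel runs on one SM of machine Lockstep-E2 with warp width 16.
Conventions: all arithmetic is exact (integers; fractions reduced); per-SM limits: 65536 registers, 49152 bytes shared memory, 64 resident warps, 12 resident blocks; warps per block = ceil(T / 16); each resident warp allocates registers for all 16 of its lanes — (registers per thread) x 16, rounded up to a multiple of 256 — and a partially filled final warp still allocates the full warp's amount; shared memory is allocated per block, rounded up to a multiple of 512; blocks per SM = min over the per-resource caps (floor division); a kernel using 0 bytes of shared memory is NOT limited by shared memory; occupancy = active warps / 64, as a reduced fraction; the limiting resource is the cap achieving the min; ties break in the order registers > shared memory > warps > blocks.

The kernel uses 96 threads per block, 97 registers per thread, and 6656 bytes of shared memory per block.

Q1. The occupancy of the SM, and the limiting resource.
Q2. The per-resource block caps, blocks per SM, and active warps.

Answer: occupancy 9/16, limited by registers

registers: 6 blocks
shared memory: 7 blocks
warps: 10 blocks
blocks: 12 blocks

Answer: 6 blocks, 36 active warps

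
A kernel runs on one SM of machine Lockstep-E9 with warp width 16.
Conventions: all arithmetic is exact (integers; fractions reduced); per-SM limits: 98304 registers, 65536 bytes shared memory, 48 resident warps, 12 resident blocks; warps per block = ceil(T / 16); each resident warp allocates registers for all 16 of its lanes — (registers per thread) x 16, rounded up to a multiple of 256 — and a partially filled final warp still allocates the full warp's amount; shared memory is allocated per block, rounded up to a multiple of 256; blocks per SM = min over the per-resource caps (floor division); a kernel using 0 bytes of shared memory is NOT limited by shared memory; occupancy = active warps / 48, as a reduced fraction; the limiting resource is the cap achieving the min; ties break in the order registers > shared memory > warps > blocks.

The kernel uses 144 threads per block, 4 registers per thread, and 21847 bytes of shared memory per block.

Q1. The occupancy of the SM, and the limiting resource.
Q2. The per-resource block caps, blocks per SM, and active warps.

Answer: occupancy 3/8, limited by shared memory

registers: 42 blocks
shared memory: 2 blocks
warps: 5 blocks
blocks: 12 blocks

Answer: 2 blocks, 18 active warps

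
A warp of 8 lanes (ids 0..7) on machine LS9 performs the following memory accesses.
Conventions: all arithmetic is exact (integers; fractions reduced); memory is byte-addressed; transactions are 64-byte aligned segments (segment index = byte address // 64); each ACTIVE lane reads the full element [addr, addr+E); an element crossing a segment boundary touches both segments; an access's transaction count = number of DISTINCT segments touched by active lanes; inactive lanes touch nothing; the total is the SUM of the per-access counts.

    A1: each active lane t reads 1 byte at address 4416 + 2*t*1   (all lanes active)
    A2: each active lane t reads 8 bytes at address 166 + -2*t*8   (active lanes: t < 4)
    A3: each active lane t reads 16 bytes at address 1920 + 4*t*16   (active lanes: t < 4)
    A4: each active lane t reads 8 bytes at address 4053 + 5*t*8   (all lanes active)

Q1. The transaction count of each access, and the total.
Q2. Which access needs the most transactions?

A1: 1 transaction
A2: 2 transactions
A3: 4 transactions
A4: 5 transactions

Answer: 1,2,4,5; total 12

Answer: A4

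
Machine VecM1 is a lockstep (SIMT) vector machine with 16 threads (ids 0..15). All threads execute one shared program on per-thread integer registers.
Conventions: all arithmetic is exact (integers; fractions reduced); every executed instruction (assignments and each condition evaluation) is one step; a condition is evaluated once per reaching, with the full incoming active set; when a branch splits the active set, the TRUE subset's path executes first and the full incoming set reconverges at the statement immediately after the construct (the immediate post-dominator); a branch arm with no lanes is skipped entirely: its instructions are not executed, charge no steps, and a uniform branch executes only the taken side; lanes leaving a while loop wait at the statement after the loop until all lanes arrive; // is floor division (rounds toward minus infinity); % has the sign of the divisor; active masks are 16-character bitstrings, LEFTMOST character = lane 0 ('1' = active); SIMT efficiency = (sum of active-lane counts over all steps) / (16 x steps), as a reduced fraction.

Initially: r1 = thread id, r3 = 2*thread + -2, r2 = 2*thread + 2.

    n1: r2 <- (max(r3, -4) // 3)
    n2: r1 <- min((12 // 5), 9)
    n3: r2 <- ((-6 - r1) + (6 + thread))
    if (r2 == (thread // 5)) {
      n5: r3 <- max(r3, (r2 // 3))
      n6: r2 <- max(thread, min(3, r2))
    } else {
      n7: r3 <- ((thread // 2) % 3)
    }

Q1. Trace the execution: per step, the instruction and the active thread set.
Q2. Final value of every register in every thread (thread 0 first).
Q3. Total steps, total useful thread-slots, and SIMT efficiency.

step 0: r2 <- (max(r3, -4) // 3)     1111111111111111
step 1: r1 <- min((12 // 5), 9)      1111111111111111
step 2: r2 <- ((-6 - r1) + (6 + thread)) 1111111111111111
step 3: eval (r2 == (thread // 5))   1111111111111111
step 4: r3 <- max(r3, (r2 // 3))     0010000000000000
step 5: r2 <- max(thread, min(3, r2)) 0010000000000000
step 6: r3 <- ((thread // 2) % 3)    1101111111111111

Answer: 7 steps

r1: 2,2,2,2,2,2,2,2,2,2,2,2,2,2,2,2
r3: 0,0,2,1,2,2,0,0,1,1,2,2,0,0,1,1
r2: -2,-1,2,1,2,3,4,5,6,7,8,9,10,11,12,13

steps = 7; useful = 81; efficiency = 81/112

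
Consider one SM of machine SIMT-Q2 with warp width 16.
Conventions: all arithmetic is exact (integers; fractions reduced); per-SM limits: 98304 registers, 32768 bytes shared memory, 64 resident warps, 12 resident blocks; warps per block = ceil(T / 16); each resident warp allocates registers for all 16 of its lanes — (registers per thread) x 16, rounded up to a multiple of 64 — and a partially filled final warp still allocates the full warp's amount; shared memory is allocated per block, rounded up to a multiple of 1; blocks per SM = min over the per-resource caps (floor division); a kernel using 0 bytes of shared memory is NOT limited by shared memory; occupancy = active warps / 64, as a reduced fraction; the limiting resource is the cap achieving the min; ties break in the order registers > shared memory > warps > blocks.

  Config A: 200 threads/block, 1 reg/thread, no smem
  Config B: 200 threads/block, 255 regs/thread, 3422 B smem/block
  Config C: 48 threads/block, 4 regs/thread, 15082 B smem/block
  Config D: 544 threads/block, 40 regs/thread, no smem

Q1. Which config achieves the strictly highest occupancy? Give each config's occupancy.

occupancies: A 13/16, B 13/64, C 3/32, D 17/32

Answer: A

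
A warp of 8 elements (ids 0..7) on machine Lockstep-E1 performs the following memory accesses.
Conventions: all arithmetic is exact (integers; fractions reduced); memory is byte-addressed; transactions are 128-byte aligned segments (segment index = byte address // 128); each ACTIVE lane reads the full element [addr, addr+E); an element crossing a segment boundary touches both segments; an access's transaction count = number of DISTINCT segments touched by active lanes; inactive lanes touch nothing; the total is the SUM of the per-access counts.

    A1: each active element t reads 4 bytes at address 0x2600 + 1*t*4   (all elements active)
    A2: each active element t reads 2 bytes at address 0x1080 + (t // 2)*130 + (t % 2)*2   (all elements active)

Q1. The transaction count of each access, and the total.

A1: 1 transaction
A2: 4 transactions

Answer: 1,4; total 5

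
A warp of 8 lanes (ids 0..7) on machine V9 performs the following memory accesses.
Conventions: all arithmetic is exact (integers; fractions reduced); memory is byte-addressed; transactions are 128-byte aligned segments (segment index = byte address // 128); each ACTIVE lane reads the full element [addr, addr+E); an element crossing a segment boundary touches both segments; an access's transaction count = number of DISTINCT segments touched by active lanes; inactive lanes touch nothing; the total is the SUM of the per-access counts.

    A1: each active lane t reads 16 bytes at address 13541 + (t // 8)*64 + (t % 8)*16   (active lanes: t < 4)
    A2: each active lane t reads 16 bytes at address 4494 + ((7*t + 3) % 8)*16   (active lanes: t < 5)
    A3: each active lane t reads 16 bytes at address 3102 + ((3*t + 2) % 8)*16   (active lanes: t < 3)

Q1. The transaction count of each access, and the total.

A1: 2 transactions
A2: 2 transactions
A3: 1 transaction

Answer: 2,2,1; total 5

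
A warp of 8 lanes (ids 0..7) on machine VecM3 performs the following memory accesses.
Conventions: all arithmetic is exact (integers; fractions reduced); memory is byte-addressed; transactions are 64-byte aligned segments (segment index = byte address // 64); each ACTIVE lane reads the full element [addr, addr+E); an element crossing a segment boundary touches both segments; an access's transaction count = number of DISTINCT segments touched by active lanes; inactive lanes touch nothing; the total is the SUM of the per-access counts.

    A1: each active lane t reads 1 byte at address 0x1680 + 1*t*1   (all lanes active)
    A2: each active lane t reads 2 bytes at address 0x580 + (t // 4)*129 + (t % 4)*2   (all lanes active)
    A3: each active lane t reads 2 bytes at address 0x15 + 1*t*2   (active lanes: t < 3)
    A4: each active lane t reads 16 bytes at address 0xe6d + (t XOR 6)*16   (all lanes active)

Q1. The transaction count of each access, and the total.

A1: 1 transaction
A2: 2 transactions
A3: 1 transaction
A4: 3 transactions

Answer: 1,2,1,3; total 7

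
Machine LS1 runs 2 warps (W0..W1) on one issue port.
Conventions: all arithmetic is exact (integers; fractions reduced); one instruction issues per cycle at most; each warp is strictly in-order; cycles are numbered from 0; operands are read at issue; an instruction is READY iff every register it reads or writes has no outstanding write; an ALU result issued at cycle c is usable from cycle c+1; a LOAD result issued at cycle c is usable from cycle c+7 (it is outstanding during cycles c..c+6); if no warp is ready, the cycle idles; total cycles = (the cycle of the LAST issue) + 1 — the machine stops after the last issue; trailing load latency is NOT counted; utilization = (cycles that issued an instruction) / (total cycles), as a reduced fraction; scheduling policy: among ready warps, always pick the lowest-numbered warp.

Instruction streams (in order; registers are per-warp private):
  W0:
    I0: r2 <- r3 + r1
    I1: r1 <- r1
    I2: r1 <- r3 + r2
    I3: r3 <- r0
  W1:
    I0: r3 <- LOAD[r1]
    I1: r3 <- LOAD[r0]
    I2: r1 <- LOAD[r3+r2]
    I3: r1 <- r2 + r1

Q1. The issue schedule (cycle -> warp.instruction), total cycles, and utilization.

cycle 0: W0.I0
cycle 1: W0.I1
cycle 2: W0.I2
cycle 3: W0.I3
cycle 4: W1.I0
cycle 5: idle
cycle 6: idle
cycle 7: idle
cycle 8: idle
cycle 9: idle
cycle 10: idle
cycle 11: W1.I1
cycle 12: idle
cycle 13: idle
cycle 14: idle
cycle 15: idle
cycle 16: idle
cycle 17: idle
cycle 18: W1.I2
cycle 19: idle
cycle 20: idle
cycle 21: idle
cycle 22: idle
cycle 23: idle
cycle 24: idle
cycle 25: W1.I3

Answer: 26 cycles, utilization 4/13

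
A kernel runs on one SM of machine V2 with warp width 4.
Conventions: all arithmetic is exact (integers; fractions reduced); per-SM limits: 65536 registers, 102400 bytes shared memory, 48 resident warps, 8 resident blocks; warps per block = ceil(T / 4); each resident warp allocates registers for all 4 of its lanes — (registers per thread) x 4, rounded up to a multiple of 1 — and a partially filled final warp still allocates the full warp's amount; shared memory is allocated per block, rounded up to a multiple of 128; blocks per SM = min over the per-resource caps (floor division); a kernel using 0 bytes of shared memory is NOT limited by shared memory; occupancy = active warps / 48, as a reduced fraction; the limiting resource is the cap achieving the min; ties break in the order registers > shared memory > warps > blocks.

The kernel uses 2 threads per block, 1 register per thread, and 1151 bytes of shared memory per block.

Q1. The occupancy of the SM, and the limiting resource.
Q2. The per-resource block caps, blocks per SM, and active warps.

Answer: occupancy 1/6, limited by blocks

registers: 16384 blocks
shared memory: 88 blocks
warps: 48 blocks
blocks: 8 blocks

Answer: 8 blocks, 8 active warps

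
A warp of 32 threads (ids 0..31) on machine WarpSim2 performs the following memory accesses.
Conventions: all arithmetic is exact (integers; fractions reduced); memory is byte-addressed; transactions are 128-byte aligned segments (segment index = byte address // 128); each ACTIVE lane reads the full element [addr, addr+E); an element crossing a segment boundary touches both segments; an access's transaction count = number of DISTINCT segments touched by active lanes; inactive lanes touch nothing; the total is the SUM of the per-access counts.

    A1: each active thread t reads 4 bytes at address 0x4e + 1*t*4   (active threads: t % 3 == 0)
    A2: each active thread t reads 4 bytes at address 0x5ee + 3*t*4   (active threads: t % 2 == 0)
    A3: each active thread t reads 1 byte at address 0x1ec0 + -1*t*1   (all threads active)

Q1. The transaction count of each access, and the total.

A1: 2 transactions
A2: 4 transactions
A3: 1 transaction

Answer: 2,4,1; total 7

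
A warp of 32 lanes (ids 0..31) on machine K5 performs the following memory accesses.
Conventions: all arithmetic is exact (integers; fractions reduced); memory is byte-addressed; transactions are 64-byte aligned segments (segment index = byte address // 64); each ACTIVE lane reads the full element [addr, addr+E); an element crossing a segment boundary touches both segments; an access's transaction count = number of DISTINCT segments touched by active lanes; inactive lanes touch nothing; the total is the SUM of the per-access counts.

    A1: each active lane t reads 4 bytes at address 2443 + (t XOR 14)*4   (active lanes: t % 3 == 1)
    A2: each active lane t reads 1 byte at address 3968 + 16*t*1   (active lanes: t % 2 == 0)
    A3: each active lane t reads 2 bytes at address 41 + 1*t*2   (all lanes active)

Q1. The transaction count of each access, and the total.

A1: 3 transactions
A2: 8 transactions
A3: 2 transactions

Answer: 3,8,2; total 13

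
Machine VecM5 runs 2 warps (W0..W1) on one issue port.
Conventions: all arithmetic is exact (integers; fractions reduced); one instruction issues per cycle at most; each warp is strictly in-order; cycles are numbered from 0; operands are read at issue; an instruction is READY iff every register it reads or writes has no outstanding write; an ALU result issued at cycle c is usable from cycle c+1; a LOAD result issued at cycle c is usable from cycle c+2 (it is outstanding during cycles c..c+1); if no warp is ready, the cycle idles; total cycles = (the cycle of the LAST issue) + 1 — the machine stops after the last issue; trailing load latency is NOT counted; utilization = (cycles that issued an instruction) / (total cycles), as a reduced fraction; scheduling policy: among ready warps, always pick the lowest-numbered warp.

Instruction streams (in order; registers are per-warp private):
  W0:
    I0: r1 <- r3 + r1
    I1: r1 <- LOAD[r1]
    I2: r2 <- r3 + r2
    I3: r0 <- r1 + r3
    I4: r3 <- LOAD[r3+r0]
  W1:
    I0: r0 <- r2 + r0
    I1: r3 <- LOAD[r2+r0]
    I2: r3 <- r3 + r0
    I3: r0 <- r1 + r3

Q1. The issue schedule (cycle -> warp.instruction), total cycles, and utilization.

cycle 0: W0.I0
cycle 1: W0.I1
cycle 2: W0.I2
cycle 3: W0.I3
cycle 4: W0.I4
cycle 5: W1.I0
cycle 6: W1.I1
cycle 7: idle
cycle 8: W1.I2
cycle 9: W1.I3

Answer: 10 cycles, utilization 9/10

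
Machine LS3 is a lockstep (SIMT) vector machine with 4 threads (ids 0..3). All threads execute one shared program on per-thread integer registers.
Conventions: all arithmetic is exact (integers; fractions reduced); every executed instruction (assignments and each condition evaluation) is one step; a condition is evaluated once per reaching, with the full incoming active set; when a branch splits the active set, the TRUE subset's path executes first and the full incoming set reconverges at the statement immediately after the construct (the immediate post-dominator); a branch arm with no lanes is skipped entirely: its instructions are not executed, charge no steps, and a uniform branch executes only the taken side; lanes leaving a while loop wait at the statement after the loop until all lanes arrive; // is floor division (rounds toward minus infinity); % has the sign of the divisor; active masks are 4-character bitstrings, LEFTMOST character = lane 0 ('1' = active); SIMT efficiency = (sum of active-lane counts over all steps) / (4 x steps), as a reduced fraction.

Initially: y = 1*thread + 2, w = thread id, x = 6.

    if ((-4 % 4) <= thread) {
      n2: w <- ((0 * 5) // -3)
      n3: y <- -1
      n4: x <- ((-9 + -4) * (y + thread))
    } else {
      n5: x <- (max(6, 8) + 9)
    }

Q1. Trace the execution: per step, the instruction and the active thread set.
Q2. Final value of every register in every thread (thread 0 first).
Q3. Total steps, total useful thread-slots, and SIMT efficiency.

step 0: eval ((-4 % 4) <= thread)    1111
step 1: w <- ((0 * 5) // -3)         1111
step 2: y <- -1                      1111
step 3: x <- ((-9 + -4) * (y + thread)) 1111

Answer: 4 steps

y: -1,-1,-1,-1
w: 0,0,0,0
x: 13,0,-13,-26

steps = 4; useful = 16; efficiency = 16/16 = 1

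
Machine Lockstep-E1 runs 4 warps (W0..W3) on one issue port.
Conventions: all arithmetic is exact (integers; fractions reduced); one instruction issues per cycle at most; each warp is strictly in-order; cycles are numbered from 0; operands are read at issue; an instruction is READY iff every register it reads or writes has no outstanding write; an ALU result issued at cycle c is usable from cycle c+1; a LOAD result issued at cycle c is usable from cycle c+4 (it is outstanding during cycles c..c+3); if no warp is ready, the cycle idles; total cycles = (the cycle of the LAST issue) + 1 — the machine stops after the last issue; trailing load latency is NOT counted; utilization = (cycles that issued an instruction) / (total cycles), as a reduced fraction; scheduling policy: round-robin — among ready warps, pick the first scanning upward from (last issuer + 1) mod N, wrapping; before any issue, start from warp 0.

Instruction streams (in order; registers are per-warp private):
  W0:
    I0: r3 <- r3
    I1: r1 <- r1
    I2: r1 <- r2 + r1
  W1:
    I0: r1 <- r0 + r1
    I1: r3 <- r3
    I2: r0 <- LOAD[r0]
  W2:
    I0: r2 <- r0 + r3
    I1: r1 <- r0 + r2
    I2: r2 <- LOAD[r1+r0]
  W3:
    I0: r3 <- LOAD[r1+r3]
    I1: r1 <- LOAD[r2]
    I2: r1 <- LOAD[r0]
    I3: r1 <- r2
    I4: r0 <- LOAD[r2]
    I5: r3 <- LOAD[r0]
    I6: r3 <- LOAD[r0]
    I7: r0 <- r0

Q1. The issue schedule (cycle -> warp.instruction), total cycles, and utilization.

cycle 0: W0.I0
cycle 1: W1.I0
cycle 2: W2.I0
cycle 3: W3.I0
cycle 4: W0.I1
cycle 5: W1.I1
cycle 6: W2.I1
cycle 7: W3.I1
cycle 8: W0.I2
cycle 9: W1.I2
cycle 10: W2.I2
cycle 11: W3.I2
cycle 12: idle
cycle 13: idle
cycle 14: idle
cycle 15: W3.I3
cycle 16: W3.I4
cycle 17: idle
cycle 18: idle
cycle 19: idle
cycle 20: W3.I5
cycle 21: idle
cycle 22: idle
cycle 23: idle
cycle 24: W3.I6
cycle 25: W3.I7

Answer: 26 cycles, utilization 17/26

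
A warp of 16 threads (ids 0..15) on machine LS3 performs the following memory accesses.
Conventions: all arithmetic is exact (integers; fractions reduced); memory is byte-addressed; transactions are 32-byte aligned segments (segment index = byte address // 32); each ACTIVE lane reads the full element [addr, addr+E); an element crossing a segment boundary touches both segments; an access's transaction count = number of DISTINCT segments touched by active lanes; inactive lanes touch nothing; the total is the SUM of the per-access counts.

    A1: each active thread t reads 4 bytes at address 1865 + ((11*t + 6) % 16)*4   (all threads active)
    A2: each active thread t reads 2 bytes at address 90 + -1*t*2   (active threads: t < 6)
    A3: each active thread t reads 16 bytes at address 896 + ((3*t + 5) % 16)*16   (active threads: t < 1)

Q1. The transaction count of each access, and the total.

A1: 3 transactions
A2: 1 transaction
A3: 1 transaction

Answer: 3,1,1; total 5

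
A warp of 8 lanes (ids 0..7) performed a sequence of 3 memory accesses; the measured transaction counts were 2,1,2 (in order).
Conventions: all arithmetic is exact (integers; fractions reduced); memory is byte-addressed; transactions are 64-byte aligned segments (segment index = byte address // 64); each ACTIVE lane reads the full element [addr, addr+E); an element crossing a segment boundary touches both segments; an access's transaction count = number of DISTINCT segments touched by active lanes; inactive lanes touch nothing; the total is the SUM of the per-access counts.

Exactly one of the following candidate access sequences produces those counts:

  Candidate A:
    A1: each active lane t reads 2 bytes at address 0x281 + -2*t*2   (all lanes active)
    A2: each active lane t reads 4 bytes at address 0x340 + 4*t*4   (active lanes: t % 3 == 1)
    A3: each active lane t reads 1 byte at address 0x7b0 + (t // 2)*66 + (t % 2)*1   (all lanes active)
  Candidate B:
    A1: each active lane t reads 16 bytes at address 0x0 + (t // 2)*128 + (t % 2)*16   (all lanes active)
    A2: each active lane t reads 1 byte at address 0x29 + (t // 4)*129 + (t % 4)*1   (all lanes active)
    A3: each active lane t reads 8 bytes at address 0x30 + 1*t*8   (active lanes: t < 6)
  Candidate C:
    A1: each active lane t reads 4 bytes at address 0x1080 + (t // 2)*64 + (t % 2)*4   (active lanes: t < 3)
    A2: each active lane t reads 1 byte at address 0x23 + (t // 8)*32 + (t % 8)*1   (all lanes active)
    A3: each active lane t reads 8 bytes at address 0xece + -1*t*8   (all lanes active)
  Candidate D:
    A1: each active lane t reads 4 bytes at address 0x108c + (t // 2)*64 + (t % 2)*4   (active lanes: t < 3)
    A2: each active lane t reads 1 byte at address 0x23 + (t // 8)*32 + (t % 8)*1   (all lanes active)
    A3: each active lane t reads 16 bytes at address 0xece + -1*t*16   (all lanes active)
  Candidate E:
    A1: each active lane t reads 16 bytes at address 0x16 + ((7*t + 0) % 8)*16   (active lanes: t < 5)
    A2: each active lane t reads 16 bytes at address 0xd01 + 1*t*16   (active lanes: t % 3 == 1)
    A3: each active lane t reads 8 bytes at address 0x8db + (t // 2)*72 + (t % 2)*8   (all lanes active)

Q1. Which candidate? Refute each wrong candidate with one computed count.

A: A2 gives 2 transactions, not 1
B: A1 gives 4 transactions, not 2
D: A3 gives 3 transactions, not 2
E: A1 gives 3 transactions, not 2
C: all counts match (2,1,2)

Answer: C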